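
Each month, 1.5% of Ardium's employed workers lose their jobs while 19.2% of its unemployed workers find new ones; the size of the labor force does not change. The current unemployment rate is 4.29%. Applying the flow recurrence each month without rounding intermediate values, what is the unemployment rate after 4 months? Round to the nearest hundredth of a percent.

Unemployment rate after four months ≈ 6.08%.

With a fixed labor force, u_{t+1} = u_t + s·(1−u_t) − f·u_t = u_t·(1−s−f) + s.
Here 1−s−f = 0.793 and s = 0.015.
u_1 = 0.042900 × 0.793 + 0.015 = 0.049020.
u_2 = 0.049020 × 0.793 + 0.015 = 0.053873.
u_3 = 0.053873 × 0.793 + 0.015 = 0.057721.
u_4 = 0.057721 × 0.793 + 0.015 = 0.060773.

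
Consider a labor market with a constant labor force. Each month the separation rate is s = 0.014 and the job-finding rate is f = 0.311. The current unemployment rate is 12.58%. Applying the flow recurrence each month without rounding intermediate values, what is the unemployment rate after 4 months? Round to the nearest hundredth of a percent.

With a fixed labor force, u_{t+1} = u_t + s·(1−u_t) − f·u_t = u_t·(1−s−f) + s.
Here 1−s−f = 0.675 and s = 0.014.
u_1 = 0.125800 × 0.675 + 0.014 = 0.098915.
u_2 = 0.098915 × 0.675 + 0.014 = 0.080768.
u_3 = 0.080768 × 0.675 + 0.014 = 0.068518.
u_4 = 0.068518 × 0.675 + 0.014 = 0.060250.

Unemployment rate after four months ≈ 6.02%.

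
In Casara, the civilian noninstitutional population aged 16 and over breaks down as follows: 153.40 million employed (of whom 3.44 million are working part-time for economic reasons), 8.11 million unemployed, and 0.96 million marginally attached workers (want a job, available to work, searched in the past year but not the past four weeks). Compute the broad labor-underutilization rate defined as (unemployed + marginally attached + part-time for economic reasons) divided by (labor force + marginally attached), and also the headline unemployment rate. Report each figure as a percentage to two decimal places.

Broad underutilization rate ≈ 7.70%; headline unemployment rate ≈ 5.02%.

Labor force = 153.40 + 8.11 = 161.51 million.
Numerator = 8.11 + 0.96 + 3.44 = 12.51 million.
Denominator = 161.51 + 0.96 = 162.47 million.
Broad rate = 12.51 / 162.47 = 7.70%.
Headline unemployment rate = 8.11 / 161.51 = 5.02%.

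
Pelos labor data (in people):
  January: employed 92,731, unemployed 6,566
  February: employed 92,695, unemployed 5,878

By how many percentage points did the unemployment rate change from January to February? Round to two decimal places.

The unemployment rate changed by −0.65 percentage points.

January: labor force = 92,731 + 6,566 = 99,297; u = 6,566/99,297 = 6.61%.
February: labor force = 92,695 + 5,878 = 98,573; u = 5,878/98,573 = 5.96%.
Change = 5.96% − 6.61% = −0.65 pp.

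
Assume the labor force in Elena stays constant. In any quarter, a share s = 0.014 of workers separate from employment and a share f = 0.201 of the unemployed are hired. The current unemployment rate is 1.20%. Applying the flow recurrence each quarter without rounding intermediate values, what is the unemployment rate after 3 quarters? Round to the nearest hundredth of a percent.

Unemployment rate after three quarters ≈ 3.94%.

With a fixed labor force, u_{t+1} = u_t + s·(1−u_t) − f·u_t = u_t·(1−s−f) + s.
Here 1−s−f = 0.785 and s = 0.014.
u_1 = 0.012000 × 0.785 + 0.014 = 0.023420.
u_2 = 0.023420 × 0.785 + 0.014 = 0.032385.
u_3 = 0.032385 × 0.785 + 0.014 = 0.039422.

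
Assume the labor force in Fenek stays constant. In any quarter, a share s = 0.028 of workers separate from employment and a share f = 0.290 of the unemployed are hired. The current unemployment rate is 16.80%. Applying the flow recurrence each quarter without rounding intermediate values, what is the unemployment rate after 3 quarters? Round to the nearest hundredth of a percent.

Unemployment rate after three quarters ≈ 11.34%.

With a fixed labor force, u_{t+1} = u_t + s·(1−u_t) − f·u_t = u_t·(1−s−f) + s.
Here 1−s−f = 0.682 and s = 0.028.
u_1 = 0.168000 × 0.682 + 0.028 = 0.142576.
u_2 = 0.142576 × 0.682 + 0.028 = 0.125237.
u_3 = 0.125237 × 0.682 + 0.028 = 0.113412.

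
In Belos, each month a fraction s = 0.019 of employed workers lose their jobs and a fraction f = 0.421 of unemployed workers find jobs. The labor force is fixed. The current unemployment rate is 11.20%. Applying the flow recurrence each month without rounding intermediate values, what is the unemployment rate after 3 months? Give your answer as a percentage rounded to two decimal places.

Unemployment rate after three months ≈ 5.53%.

With a fixed labor force, u_{t+1} = u_t + s·(1−u_t) − f·u_t = u_t·(1−s−f) + s.
Here 1−s−f = 0.560 and s = 0.019.
u_1 = 0.112000 × 0.560 + 0.019 = 0.081720.
u_2 = 0.081720 × 0.560 + 0.019 = 0.064763.
u_3 = 0.064763 × 0.560 + 0.019 = 0.055267.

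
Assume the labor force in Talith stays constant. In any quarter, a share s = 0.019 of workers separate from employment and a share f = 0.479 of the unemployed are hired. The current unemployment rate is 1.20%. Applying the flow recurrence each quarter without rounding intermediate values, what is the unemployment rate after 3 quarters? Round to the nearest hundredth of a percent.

Unemployment rate after three quarters ≈ 3.48%.

With a fixed labor force, u_{t+1} = u_t + s·(1−u_t) − f·u_t = u_t·(1−s−f) + s.
Here 1−s−f = 0.502 and s = 0.019.
u_1 = 0.012000 × 0.502 + 0.019 = 0.025024.
u_2 = 0.025024 × 0.502 + 0.019 = 0.031562.
u_3 = 0.031562 × 0.502 + 0.019 = 0.034844.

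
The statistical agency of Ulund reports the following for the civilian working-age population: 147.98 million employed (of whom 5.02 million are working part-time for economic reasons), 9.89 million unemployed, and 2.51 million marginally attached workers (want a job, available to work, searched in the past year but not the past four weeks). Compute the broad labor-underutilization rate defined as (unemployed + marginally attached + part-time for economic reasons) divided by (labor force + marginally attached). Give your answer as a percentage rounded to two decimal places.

Broad underutilization rate ≈ 10.86%.

Labor force = 147.98 + 9.89 = 157.87 million.
Numerator = 9.89 + 2.51 + 5.02 = 17.42 million.
Denominator = 157.87 + 2.51 = 160.38 million.
Broad rate = 17.42 / 160.38 = 10.86%.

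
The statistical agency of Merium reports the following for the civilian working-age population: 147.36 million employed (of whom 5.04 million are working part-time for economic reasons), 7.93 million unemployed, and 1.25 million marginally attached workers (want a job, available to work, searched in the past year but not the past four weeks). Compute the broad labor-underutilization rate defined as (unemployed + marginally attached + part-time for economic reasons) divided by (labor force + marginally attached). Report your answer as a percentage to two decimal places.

Labor force = 147.36 + 7.93 = 155.29 million.
Numerator = 7.93 + 1.25 + 5.04 = 14.22 million.
Denominator = 155.29 + 1.25 = 156.54 million.
Broad rate = 14.22 / 156.54 = 9.08%.

Broad underutilization rate ≈ 9.08%.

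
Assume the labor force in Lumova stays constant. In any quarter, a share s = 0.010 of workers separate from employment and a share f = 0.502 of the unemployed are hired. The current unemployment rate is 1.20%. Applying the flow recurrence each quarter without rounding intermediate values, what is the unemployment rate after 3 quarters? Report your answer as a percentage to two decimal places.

With a fixed labor force, u_{t+1} = u_t + s·(1−u_t) − f·u_t = u_t·(1−s−f) + s.
Here 1−s−f = 0.488 and s = 0.010.
u_1 = 0.012000 × 0.488 + 0.010 = 0.015856.
u_2 = 0.015856 × 0.488 + 0.010 = 0.017738.
u_3 = 0.017738 × 0.488 + 0.010 = 0.018656.

Unemployment rate after three quarters ≈ 1.87%.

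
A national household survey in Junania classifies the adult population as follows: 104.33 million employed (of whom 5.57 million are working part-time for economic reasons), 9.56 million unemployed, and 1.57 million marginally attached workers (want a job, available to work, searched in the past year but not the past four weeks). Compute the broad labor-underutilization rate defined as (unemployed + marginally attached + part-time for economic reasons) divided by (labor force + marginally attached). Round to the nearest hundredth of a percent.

Broad underutilization rate ≈ 14.46%.

Labor force = 104.33 + 9.56 = 113.89 million.
Numerator = 9.56 + 1.57 + 5.57 = 16.70 million.
Denominator = 113.89 + 1.57 = 115.46 million.
Broad rate = 16.70 / 115.46 = 14.46%.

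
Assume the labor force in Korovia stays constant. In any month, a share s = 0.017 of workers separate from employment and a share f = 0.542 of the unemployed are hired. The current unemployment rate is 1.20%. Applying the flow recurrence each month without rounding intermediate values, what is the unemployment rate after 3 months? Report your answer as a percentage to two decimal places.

Unemployment rate after three months ≈ 2.88%.

With a fixed labor force, u_{t+1} = u_t + s·(1−u_t) − f·u_t = u_t·(1−s−f) + s.
Here 1−s−f = 0.441 and s = 0.017.
u_1 = 0.012000 × 0.441 + 0.017 = 0.022292.
u_2 = 0.022292 × 0.441 + 0.017 = 0.026831.
u_3 = 0.026831 × 0.441 + 0.017 = 0.028832.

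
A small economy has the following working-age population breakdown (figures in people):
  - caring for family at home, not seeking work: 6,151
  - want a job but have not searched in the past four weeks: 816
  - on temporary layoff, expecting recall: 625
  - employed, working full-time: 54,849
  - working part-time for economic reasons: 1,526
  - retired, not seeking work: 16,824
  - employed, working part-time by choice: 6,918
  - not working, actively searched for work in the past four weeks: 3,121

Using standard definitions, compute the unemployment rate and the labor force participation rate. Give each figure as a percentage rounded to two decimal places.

Employed = 54,849 + 1,526 + 6,918 = 63,293 (anyone who worked, including part-time for economic reasons, counts as employed).
Unemployed = 625 + 3,121 = 3,746 (jobless and actively searching, or on temporary layoff).
Labor force = 63,293 + 3,746 = 67,039.
Not in labor force = 6,151 + 816 + 16,824 = 23,791 (those not working and not actively searching are outside the labor force — including those who want a job but have given up searching).
Civilian working-age population = 67,039 + 23,791 = 90,830.
Unemployment rate = 3,746 / 67,039 = 5.59%.
Labor force participation rate = 67,039 / 90,830 = 73.81%.

Unemployment rate ≈ 5.59%; labor force participation rate ≈ 73.81%.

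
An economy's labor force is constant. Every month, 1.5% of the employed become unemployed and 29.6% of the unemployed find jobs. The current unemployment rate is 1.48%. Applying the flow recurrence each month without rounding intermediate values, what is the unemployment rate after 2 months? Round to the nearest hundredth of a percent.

Unemployment rate after two months ≈ 3.24%.

With a fixed labor force, u_{t+1} = u_t + s·(1−u_t) − f·u_t = u_t·(1−s−f) + s.
Here 1−s−f = 0.689 and s = 0.015.
u_1 = 0.014800 × 0.689 + 0.015 = 0.025197.
u_2 = 0.025197 × 0.689 + 0.015 = 0.032361.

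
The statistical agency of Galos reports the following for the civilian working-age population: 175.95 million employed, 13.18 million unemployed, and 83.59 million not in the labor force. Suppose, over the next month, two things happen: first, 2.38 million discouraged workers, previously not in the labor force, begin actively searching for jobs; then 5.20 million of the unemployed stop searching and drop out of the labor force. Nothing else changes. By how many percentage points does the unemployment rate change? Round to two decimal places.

Initially, labor force = 175.95 + 13.18 = 189.13 million, so u = 13.18/189.13 = 6.97%.
After the first change, unemployed and labor force both rise by 2.38 → E = 175.95, U = 15.56, labor force = 191.51 million.
After the second change, unemployed and labor force both fall by 5.20 → E = 175.95, U = 10.36, labor force = 186.31 million.
New unemployment rate = 10.36 / 186.31 = 5.56%.
Change = 5.56% − 6.97% = −1.41 percentage points.

The unemployment rate changes by −1.41 percentage points.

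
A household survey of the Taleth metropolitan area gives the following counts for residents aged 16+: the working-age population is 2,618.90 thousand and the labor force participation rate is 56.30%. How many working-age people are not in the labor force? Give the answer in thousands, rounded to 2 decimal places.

Share not in the labor force = 1 − 0.5630 = 0.4370.
Not in labor force = 0.4370 × 2,618.90 ≈ 1,144.46 thousand.

About 1,144.46 thousand are not in the labor force.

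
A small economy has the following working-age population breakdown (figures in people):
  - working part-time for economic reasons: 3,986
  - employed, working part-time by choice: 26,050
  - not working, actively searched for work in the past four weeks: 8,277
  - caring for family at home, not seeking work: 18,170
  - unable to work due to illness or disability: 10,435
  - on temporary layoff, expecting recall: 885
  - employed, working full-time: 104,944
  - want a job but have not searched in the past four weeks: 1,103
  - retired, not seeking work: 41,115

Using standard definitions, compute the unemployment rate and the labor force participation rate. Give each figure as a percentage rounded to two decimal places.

Unemployment rate ≈ 6.36%; labor force participation rate ≈ 67.05%.

Employed = 3,986 + 26,050 + 104,944 = 134,980 (anyone who worked, including part-time for economic reasons, counts as employed).
Unemployed = 8,277 + 885 = 9,162 (jobless and actively searching, or on temporary layoff).
Labor force = 134,980 + 9,162 = 144,142.
Not in labor force = 18,170 + 10,435 + 1,103 + 41,115 = 70,823 (those not working and not actively searching are outside the labor force — including those who want a job but have given up searching).
Civilian working-age population = 144,142 + 70,823 = 214,965.
Unemployment rate = 9,162 / 144,142 = 6.36%.
Labor force participation rate = 144,142 / 214,965 = 67.05%.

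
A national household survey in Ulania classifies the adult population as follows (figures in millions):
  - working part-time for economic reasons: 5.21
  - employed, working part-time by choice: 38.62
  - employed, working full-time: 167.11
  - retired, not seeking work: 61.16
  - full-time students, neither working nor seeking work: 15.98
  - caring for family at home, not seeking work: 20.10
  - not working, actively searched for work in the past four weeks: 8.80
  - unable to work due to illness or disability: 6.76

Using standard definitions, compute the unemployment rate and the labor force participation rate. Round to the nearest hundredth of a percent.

Unemployment rate ≈ 4.00%; labor force participation rate ≈ 67.88%.

Employed = 5.21 + 38.62 + 167.11 = 210.94 million (anyone who worked, including part-time for economic reasons, counts as employed).
Unemployed = 8.80 million.
Labor force = 210.94 + 8.80 = 219.74 million.
Not in labor force = 61.16 + 15.98 + 20.10 + 6.76 = 104.00 million (those not working and not actively searching are outside the labor force).
Civilian working-age population = 219.74 + 104.00 = 323.74 million.
Unemployment rate = 8.80 / 219.74 = 4.00%.
Labor force participation rate = 219.74 / 323.74 = 67.88%.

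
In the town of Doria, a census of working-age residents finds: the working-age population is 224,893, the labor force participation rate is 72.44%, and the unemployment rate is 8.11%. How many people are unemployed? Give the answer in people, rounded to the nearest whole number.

About 13,212 are unemployed.

Labor force = 0.7244 × 224,893 = 162,912.
Unemployed = 0.0811 × 162,912 ≈ 13,212.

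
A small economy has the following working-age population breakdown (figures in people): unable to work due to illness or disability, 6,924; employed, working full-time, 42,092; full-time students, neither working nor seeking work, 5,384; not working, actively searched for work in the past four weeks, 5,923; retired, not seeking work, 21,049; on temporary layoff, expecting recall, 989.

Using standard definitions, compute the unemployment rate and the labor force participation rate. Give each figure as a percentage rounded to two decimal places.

Unemployment rate ≈ 14.10%; labor force participation rate ≈ 59.50%.

Employed = 42,092.
Unemployed = 5,923 + 989 = 6,912 (jobless and actively searching, or on temporary layoff).
Labor force = 42,092 + 6,912 = 49,004.
Not in labor force = 6,924 + 5,384 + 21,049 = 33,357 (those not working and not actively searching are outside the labor force).
Civilian working-age population = 49,004 + 33,357 = 82,361.
Unemployment rate = 6,912 / 49,004 = 14.10%.
Labor force participation rate = 49,004 / 82,361 = 59.50%.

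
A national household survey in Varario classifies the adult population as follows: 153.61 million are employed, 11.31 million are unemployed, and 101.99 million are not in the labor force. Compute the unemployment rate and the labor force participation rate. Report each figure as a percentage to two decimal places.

Labor force = employed + unemployed = 153.61 + 11.31 = 164.92 million.
Working-age population = 164.92 + 101.99 = 266.91 million.
Unemployment rate = 11.31 / 164.92 = 6.86%.
Labor force participation rate = 164.92 / 266.91 = 61.79%.

Unemployment rate ≈ 6.86%; labor force participation rate ≈ 61.79%.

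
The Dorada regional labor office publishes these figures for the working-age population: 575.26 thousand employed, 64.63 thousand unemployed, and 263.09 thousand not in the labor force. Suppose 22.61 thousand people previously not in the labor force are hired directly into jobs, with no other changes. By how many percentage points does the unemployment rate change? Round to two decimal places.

Initially, labor force = 575.26 + 64.63 = 639.89 thousand, so u = 64.63/639.89 = 10.10%.
After the change, employed and labor force both rise by 22.61; unemployed unchanged → E = 597.87, U = 64.63, labor force = 662.50 thousand.
New unemployment rate = 64.63 / 662.50 = 9.76%.
Change = 9.76% − 10.10% = −0.34 percentage points.

The unemployment rate changes by −0.34 percentage points.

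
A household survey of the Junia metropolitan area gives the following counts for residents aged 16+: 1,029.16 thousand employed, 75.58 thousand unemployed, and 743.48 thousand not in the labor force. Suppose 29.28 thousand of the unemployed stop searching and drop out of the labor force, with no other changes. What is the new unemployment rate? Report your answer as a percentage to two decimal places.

Initially, labor force = 1,029.16 + 75.58 = 1,104.74 thousand, so u = 75.58/1,104.74 = 6.84%.
After the change, unemployed and labor force both fall by 29.28 → E = 1,029.16, U = 46.30, labor force = 1,075.46 thousand.
New unemployment rate = 46.30 / 1,075.46 = 4.31%.

New unemployment rate ≈ 4.31%.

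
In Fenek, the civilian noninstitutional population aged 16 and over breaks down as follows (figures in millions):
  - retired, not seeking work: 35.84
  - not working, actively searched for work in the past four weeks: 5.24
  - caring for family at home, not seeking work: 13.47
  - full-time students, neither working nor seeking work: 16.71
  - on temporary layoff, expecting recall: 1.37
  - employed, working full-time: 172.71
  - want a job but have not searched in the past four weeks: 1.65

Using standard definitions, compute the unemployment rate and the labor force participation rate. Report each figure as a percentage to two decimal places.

Unemployment rate ≈ 3.69%; labor force participation rate ≈ 72.60%.

Employed = 172.71 million.
Unemployed = 5.24 + 1.37 = 6.61 million (jobless and actively searching, or on temporary layoff).
Labor force = 172.71 + 6.61 = 179.32 million.
Not in labor force = 35.84 + 13.47 + 16.71 + 1.65 = 67.67 million (those not working and not actively searching are outside the labor force — including those who want a job but have given up searching).
Civilian working-age population = 179.32 + 67.67 = 246.99 million.
Unemployment rate = 6.61 / 179.32 = 3.69%.
Labor force participation rate = 179.32 / 246.99 = 72.60%.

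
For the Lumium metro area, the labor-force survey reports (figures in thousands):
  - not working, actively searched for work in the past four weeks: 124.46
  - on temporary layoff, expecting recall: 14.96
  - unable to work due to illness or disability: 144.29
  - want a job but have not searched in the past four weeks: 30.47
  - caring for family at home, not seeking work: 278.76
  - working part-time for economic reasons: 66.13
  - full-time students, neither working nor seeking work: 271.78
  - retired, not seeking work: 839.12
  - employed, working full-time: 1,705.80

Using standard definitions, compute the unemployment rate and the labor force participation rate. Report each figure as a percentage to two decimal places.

Employed = 66.13 + 1,705.80 = 1,771.93 thousand (anyone who worked, including part-time for economic reasons, counts as employed).
Unemployed = 124.46 + 14.96 = 139.42 thousand (jobless and actively searching, or on temporary layoff).
Labor force = 1,771.93 + 139.42 = 1,911.35 thousand.
Not in labor force = 144.29 + 30.47 + 278.76 + 271.78 + 839.12 = 1,564.42 thousand (those not working and not actively searching are outside the labor force — including those who want a job but have given up searching).
Civilian working-age population = 1,911.35 + 1,564.42 = 3,475.77 thousand.
Unemployment rate = 139.42 / 1,911.35 = 7.29%.
Labor force participation rate = 1,911.35 / 3,475.77 = 54.99%.

Unemployment rate ≈ 7.29%; labor force participation rate ≈ 54.99%.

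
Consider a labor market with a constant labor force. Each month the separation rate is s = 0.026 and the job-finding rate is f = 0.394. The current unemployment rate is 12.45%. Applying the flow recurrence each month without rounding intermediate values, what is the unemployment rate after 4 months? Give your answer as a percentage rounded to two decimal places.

Unemployment rate after four months ≈ 6.90%.

With a fixed labor force, u_{t+1} = u_t + s·(1−u_t) − f·u_t = u_t·(1−s−f) + s.
Here 1−s−f = 0.580 and s = 0.026.
u_1 = 0.124500 × 0.580 + 0.026 = 0.098210.
u_2 = 0.098210 × 0.580 + 0.026 = 0.082962.
u_3 = 0.082962 × 0.580 + 0.026 = 0.074118.
u_4 = 0.074118 × 0.580 + 0.026 = 0.068988.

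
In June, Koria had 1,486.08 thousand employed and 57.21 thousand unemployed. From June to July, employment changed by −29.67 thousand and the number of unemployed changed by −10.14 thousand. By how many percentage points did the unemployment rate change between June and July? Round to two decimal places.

The unemployment rate changed by −0.58 percentage points.

June: labor force = 1,486.08 + 57.21 = 1,543.29; u = 57.21/1,543.29 = 3.71%.
July: labor force = 1,456.41 + 47.07 = 1,503.48; u = 47.07/1,503.48 = 3.13%.
Change = 3.13% − 3.71% = −0.58 pp.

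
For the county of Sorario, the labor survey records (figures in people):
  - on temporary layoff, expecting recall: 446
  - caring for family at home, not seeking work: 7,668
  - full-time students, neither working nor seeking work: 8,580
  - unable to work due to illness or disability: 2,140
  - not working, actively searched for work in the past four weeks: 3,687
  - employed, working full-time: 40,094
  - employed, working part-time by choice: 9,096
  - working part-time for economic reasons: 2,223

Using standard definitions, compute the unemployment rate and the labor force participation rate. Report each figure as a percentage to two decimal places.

Unemployment rate ≈ 7.44%; labor force participation rate ≈ 75.13%.

Employed = 40,094 + 9,096 + 2,223 = 51,413 (anyone who worked, including part-time for economic reasons, counts as employed).
Unemployed = 446 + 3,687 = 4,133 (jobless and actively searching, or on temporary layoff).
Labor force = 51,413 + 4,133 = 55,546.
Not in labor force = 7,668 + 8,580 + 2,140 = 18,388 (those not working and not actively searching are outside the labor force).
Civilian working-age population = 55,546 + 18,388 = 73,934.
Unemployment rate = 4,133 / 55,546 = 7.44%.
Labor force participation rate = 55,546 / 73,934 = 75.13%.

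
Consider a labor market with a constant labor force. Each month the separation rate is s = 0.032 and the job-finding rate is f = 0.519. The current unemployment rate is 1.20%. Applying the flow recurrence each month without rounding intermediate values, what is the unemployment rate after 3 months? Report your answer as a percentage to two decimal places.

With a fixed labor force, u_{t+1} = u_t + s·(1−u_t) − f·u_t = u_t·(1−s−f) + s.
Here 1−s−f = 0.449 and s = 0.032.
u_1 = 0.012000 × 0.449 + 0.032 = 0.037388.
u_2 = 0.037388 × 0.449 + 0.032 = 0.048787.
u_3 = 0.048787 × 0.449 + 0.032 = 0.053905.

Unemployment rate after three months ≈ 5.39%.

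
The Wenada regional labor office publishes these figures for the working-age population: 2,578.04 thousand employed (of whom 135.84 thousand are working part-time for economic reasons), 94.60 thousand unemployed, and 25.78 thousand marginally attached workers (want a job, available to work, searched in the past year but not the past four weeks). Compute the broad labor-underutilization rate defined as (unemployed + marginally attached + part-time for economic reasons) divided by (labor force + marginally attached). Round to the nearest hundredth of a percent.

Broad underutilization rate ≈ 9.50%.

Labor force = 2,578.04 + 94.60 = 2,672.64 thousand.
Numerator = 94.60 + 25.78 + 135.84 = 256.22 thousand.
Denominator = 2,672.64 + 25.78 = 2,698.42 thousand.
Broad rate = 256.22 / 2,698.42 = 9.50%.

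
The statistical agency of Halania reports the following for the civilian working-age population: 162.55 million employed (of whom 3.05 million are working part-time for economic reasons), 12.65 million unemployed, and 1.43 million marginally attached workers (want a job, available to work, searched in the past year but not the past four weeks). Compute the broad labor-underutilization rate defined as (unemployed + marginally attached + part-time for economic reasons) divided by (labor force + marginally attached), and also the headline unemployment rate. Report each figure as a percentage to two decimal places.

Labor force = 162.55 + 12.65 = 175.20 million.
Numerator = 12.65 + 1.43 + 3.05 = 17.13 million.
Denominator = 175.20 + 1.43 = 176.63 million.
Broad rate = 17.13 / 176.63 = 9.70%.
Headline unemployment rate = 12.65 / 175.20 = 7.22%.

Broad underutilization rate ≈ 9.70%; headline unemployment rate ≈ 7.22%.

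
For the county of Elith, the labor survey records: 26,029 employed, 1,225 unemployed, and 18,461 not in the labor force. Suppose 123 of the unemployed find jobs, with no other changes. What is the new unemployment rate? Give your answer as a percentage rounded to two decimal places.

New unemployment rate ≈ 4.04%.

Initially, labor force = 26,029 + 1,225 = 27,254, so u = 1,225/27,254 = 4.49%.
After the change, unemployed falls and employed rises by 123; labor force unchanged → E = 26,152, U = 1,102, labor force = 27,254.
New unemployment rate = 1,102 / 27,254 = 4.04%.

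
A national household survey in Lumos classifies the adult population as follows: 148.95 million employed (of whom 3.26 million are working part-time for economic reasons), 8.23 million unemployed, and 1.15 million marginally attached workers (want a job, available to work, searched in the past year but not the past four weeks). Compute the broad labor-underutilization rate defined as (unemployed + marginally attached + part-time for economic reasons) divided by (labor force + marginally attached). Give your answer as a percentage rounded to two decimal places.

Labor force = 148.95 + 8.23 = 157.18 million.
Numerator = 8.23 + 1.15 + 3.26 = 12.64 million.
Denominator = 157.18 + 1.15 = 158.33 million.
Broad rate = 12.64 / 158.33 = 7.98%.

Broad underutilization rate ≈ 7.98%.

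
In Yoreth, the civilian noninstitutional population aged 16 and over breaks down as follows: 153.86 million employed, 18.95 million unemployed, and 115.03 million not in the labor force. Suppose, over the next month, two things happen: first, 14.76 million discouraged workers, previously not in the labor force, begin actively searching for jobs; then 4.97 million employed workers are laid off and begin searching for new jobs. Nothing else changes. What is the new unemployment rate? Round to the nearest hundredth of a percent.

New unemployment rate ≈ 20.62%.

Initially, labor force = 153.86 + 18.95 = 172.81 million, so u = 18.95/172.81 = 10.97%.
After the first change, unemployed and labor force both rise by 14.76 → E = 153.86, U = 33.71, labor force = 187.57 million.
After the second change, employed falls and unemployed rises by 4.97; labor force unchanged → E = 148.89, U = 38.68, labor force = 187.57 million.
New unemployment rate = 38.68 / 187.57 = 20.62%.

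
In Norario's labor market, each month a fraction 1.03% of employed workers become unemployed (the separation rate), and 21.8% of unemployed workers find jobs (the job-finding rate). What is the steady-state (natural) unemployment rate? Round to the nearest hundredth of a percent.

Steady-state unemployment rate ≈ 4.51%.

At steady state the flows balance: s·E = f·U, so U/(E+U) = s/(s+f).
u* = 1.03 / (1.03 + 21.8) = 1.03 / 22.83 = 4.51%.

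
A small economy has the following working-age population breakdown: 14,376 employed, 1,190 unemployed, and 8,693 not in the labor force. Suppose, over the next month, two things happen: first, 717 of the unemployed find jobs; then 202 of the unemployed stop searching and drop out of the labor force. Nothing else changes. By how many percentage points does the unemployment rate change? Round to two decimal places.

Initially, labor force = 14,376 + 1,190 = 15,566, so u = 1,190/15,566 = 7.64%.
After the first change, unemployed falls and employed rises by 717; labor force unchanged → E = 15,093, U = 473, labor force = 15,566.
After the second change, unemployed and labor force both fall by 202 → E = 15,093, U = 271, labor force = 15,364.
New unemployment rate = 271 / 15,364 = 1.76%.
Change = 1.76% − 7.64% = −5.88 percentage points.

The unemployment rate changes by −5.88 percentage points.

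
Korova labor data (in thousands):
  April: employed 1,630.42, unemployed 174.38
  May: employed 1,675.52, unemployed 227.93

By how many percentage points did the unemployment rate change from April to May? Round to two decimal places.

April: labor force = 1,630.42 + 174.38 = 1,804.80; u = 174.38/1,804.80 = 9.66%.
May: labor force = 1,675.52 + 227.93 = 1,903.45; u = 227.93/1,903.45 = 11.97%.
Change = 11.97% − 9.66% = +2.31 pp.

The unemployment rate changed by +2.31 percentage points.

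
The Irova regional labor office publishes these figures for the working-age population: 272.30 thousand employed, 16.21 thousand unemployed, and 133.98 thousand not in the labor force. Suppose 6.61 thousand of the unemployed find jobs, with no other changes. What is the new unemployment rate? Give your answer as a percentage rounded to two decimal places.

New unemployment rate ≈ 3.33%.

Initially, labor force = 272.30 + 16.21 = 288.51 thousand, so u = 16.21/288.51 = 5.62%.
After the change, unemployed falls and employed rises by 6.61; labor force unchanged → E = 278.91, U = 9.60, labor force = 288.51 thousand.
New unemployment rate = 9.60 / 288.51 = 3.33%.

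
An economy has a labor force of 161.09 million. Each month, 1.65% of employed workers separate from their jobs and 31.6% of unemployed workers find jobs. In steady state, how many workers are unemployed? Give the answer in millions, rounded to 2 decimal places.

Steady-state unemployment rate u* = s/(s+f) = 1.65/(1.65+31.6) = 0.049624.
Unemployed = u* × labor force = 0.049624 × 161.09 ≈ 7.99 million.

About 7.99 million are unemployed in steady state.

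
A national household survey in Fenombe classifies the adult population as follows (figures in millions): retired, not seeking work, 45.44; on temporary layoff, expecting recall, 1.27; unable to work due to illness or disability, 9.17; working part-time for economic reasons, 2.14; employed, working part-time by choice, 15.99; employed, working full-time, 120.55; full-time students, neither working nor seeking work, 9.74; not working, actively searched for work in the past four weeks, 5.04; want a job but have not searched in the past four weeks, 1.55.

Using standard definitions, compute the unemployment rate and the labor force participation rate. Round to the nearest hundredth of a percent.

Unemployment rate ≈ 4.35%; labor force participation rate ≈ 68.75%.

Employed = 2.14 + 15.99 + 120.55 = 138.68 million (anyone who worked, including part-time for economic reasons, counts as employed).
Unemployed = 1.27 + 5.04 = 6.31 million (jobless and actively searching, or on temporary layoff).
Labor force = 138.68 + 6.31 = 144.99 million.
Not in labor force = 45.44 + 9.17 + 9.74 + 1.55 = 65.90 million (those not working and not actively searching are outside the labor force — including those who want a job but have given up searching).
Civilian working-age population = 144.99 + 65.90 = 210.89 million.
Unemployment rate = 6.31 / 144.99 = 4.35%.
Labor force participation rate = 144.99 / 210.89 = 68.75%.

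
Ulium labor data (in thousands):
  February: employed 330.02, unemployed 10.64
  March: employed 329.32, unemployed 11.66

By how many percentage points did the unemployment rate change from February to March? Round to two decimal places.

The unemployment rate changed by +0.30 percentage points.

February: labor force = 330.02 + 10.64 = 340.66; u = 10.64/340.66 = 3.12%.
March: labor force = 329.32 + 11.66 = 340.98; u = 11.66/340.98 = 3.42%.
Change = 3.42% − 3.12% = +0.30 pp.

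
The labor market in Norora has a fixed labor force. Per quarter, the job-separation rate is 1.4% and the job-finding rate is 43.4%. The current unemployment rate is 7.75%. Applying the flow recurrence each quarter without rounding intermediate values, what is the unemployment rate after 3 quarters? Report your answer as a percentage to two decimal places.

Unemployment rate after three quarters ≈ 3.90%.

With a fixed labor force, u_{t+1} = u_t + s·(1−u_t) − f·u_t = u_t·(1−s−f) + s.
Here 1−s−f = 0.552 and s = 0.014.
u_1 = 0.077500 × 0.552 + 0.014 = 0.056780.
u_2 = 0.056780 × 0.552 + 0.014 = 0.045343.
u_3 = 0.045343 × 0.552 + 0.014 = 0.039029.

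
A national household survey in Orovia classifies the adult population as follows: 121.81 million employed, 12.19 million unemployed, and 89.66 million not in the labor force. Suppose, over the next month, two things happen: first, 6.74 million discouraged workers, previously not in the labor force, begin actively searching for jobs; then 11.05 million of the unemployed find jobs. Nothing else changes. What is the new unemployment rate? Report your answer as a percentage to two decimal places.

New unemployment rate ≈ 5.60%.

Initially, labor force = 121.81 + 12.19 = 134.00 million, so u = 12.19/134.00 = 9.10%.
After the first change, unemployed and labor force both rise by 6.74 → E = 121.81, U = 18.93, labor force = 140.74 million.
After the second change, unemployed falls and employed rises by 11.05; labor force unchanged → E = 132.86, U = 7.88, labor force = 140.74 million.
New unemployment rate = 7.88 / 140.74 = 5.60%.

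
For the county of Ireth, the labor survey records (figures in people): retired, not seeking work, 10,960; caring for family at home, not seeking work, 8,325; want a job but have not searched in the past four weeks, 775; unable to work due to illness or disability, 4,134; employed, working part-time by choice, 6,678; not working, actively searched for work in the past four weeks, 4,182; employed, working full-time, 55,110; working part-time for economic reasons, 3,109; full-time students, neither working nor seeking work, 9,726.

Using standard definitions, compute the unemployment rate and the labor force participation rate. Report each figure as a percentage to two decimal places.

Unemployment rate ≈ 6.05%; labor force participation rate ≈ 67.07%.

Employed = 6,678 + 55,110 + 3,109 = 64,897 (anyone who worked, including part-time for economic reasons, counts as employed).
Unemployed = 4,182.
Labor force = 64,897 + 4,182 = 69,079.
Not in labor force = 10,960 + 8,325 + 775 + 4,134 + 9,726 = 33,920 (those not working and not actively searching are outside the labor force — including those who want a job but have given up searching).
Civilian working-age population = 69,079 + 33,920 = 102,999.
Unemployment rate = 4,182 / 69,079 = 6.05%.
Labor force participation rate = 69,079 / 102,999 = 67.07%.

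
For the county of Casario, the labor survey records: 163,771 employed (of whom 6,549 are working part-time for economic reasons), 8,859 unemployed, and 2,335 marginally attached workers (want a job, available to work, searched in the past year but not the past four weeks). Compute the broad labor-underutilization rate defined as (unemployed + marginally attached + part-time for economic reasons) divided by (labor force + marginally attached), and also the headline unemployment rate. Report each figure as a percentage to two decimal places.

Broad underutilization rate ≈ 10.14%; headline unemployment rate ≈ 5.13%.

Labor force = 163,771 + 8,859 = 172,630.
Numerator = 8,859 + 2,335 + 6,549 = 17,743.
Denominator = 172,630 + 2,335 = 174,965.
Broad rate = 17,743 / 174,965 = 10.14%.
Headline unemployment rate = 8,859 / 172,630 = 5.13%.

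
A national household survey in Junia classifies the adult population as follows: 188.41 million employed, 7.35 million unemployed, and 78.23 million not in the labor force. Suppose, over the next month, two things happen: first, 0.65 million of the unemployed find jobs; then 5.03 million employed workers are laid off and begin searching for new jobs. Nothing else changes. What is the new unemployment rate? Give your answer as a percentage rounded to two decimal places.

Initially, labor force = 188.41 + 7.35 = 195.76 million, so u = 7.35/195.76 = 3.75%.
After the first change, unemployed falls and employed rises by 0.65; labor force unchanged → E = 189.06, U = 6.70, labor force = 195.76 million.
After the second change, employed falls and unemployed rises by 5.03; labor force unchanged → E = 184.03, U = 11.73, labor force = 195.76 million.
New unemployment rate = 11.73 / 195.76 = 5.99%.

New unemployment rate ≈ 5.99%.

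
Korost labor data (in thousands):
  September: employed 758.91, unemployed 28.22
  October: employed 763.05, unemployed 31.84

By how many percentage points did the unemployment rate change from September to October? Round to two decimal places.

The unemployment rate changed by +0.42 percentage points.

September: labor force = 758.91 + 28.22 = 787.13; u = 28.22/787.13 = 3.59%.
October: labor force = 763.05 + 31.84 = 794.89; u = 31.84/794.89 = 4.01%.
Change = 4.01% − 3.59% = +0.42 pp.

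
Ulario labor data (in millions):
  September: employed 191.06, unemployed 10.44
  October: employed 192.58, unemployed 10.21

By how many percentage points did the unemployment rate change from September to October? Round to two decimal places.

The unemployment rate changed by −0.15 percentage points.

September: labor force = 191.06 + 10.44 = 201.50; u = 10.44/201.50 = 5.18%.
October: labor force = 192.58 + 10.21 = 202.79; u = 10.21/202.79 = 5.03%.
Change = 5.03% − 5.18% = −0.15 pp.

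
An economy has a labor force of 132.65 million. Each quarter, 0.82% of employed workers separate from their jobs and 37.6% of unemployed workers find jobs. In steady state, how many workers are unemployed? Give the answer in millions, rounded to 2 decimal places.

Steady-state unemployment rate u* = s/(s+f) = 0.82/(0.82+37.6) = 0.021343.
Unemployed = u* × labor force = 0.021343 × 132.65 ≈ 2.83 million.

About 2.83 million are unemployed in steady state.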